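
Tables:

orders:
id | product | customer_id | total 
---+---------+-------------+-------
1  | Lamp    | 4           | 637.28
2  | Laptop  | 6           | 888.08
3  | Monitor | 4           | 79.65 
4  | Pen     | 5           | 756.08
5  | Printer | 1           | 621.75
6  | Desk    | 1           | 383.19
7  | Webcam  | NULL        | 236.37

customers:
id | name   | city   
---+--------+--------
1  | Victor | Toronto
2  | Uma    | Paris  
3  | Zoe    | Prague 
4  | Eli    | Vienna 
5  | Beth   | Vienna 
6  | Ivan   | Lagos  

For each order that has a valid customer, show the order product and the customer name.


INNER JOIN keeps only orders rows whose customer_id matches an id in customers. Walk through each order:
  - order 1 (Lamp): customer_id=4 -> matches Eli
  - order 2 (Laptop): customer_id=6 -> matches Ivan
  - order 3 (Monitor): customer_id=4 -> matches Eli
  - order 4 (Pen): customer_id=5 -> matches Beth
  - order 5 (Printer): customer_id=1 -> matches Victor
  - order 6 (Desk): customer_id=1 -> matches Victor
  - order 7 (Webcam): customer_id=NULL, no match -> dropped
So 1 of 7 rows is dropped.

SQL:
SELECT a.product, b.name AS customer
FROM orders a
INNER JOIN customers b ON a.customer_id = b.id

Result:
product | customer
--------+---------
Lamp    | Eli     
Laptop  | Ivan    
Monitor | Eli     
Pen     | Beth    
Printer | Victor  
Desk    | Victor  


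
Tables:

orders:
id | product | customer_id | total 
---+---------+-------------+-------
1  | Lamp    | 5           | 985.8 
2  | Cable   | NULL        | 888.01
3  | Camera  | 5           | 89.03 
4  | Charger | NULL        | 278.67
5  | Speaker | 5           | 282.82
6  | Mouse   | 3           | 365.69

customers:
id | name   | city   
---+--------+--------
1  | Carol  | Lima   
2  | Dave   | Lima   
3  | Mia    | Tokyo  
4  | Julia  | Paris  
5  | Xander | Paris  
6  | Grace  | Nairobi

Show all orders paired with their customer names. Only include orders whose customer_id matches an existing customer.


INNER JOIN keeps only orders rows whose customer_id matches an id in customers. Walk through each order:
  - order 1 (Lamp): customer_id=5 -> matches Xander
  - order 2 (Cable): customer_id=NULL, no match -> dropped
  - order 3 (Camera): customer_id=5 -> matches Xander
  - order 4 (Charger): customer_id=NULL, no match -> dropped
  - order 5 (Speaker): customer_id=5 -> matches Xander
  - order 6 (Mouse): customer_id=3 -> matches Mia
So 2 of 6 rows are dropped.

SQL:
SELECT a.product, b.name AS customer
FROM orders a
INNER JOIN customers b ON a.customer_id = b.id

Result:
product | customer
--------+---------
Lamp    | Xander  
Camera  | Xander  
Speaker | Xander  
Mouse   | Mia     


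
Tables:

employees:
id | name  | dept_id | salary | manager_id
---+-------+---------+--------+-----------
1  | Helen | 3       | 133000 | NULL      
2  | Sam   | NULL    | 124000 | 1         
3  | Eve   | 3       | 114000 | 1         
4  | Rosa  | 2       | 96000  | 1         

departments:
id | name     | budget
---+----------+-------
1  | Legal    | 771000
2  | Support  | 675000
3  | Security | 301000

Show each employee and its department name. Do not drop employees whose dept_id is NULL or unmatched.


LEFT JOIN keeps every row from employees (the left table); where dept_id has no match in departments, the department columns become NULL. Walk through each employee:
  - employee 1 (Helen): dept_id=3 -> matches Security
  - employee 2 (Sam): dept_id=NULL, no match -> kept with NULL
  - employee 3 (Eve): dept_id=3 -> matches Security
  - employee 4 (Rosa): dept_id=2 -> matches Support
All 4 rows appear; 1 has NULL department.

SQL:
SELECT a.name, b.name AS department
FROM employees a
LEFT JOIN departments b ON a.dept_id = b.id

Result:
name  | department
------+-----------
Helen | Security  
Sam   | NULL      
Eve   | Security  
Rosa  | Support   


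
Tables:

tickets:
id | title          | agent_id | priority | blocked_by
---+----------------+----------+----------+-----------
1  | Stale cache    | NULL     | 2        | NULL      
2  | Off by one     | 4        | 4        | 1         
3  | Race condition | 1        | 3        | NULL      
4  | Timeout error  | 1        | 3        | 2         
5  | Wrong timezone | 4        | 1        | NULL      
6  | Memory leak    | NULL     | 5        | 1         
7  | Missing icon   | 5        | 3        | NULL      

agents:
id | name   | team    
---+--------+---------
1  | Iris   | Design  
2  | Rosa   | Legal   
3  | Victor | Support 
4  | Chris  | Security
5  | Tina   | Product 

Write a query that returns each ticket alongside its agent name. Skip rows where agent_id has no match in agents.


INNER JOIN keeps only tickets rows whose agent_id matches an id in agents. Walk through each ticket:
  - ticket 1 (Stale cache): agent_id=NULL, no match -> dropped
  - ticket 2 (Off by one): agent_id=4 -> matches Chris
  - ticket 3 (Race condition): agent_id=1 -> matches Iris
  - ticket 4 (Timeout error): agent_id=1 -> matches Iris
  - ticket 5 (Wrong timezone): agent_id=4 -> matches Chris
  - ticket 6 (Memory leak): agent_id=NULL, no match -> dropped
  - ticket 7 (Missing icon): agent_id=5 -> matches Tina
So 2 of 7 rows are dropped.

SQL:
SELECT a.title, b.name AS agent
FROM tickets a
INNER JOIN agents b ON a.agent_id = b.id

Result:
title          | agent
---------------+------
Off by one     | Chris
Race condition | Iris 
Timeout error  | Iris 
Wrong timezone | Chris
Missing icon   | Tina 


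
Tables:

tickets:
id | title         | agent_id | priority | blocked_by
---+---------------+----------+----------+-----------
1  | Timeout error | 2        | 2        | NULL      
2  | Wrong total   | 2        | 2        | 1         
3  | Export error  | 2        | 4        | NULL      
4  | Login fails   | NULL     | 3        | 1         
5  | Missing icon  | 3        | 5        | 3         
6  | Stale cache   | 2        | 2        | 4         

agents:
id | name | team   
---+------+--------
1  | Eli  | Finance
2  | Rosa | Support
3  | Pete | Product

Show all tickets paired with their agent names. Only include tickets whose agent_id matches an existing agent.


INNER JOIN keeps only tickets rows whose agent_id matches an id in agents. Walk through each ticket:
  - ticket 1 (Timeout error): agent_id=2 -> matches Rosa
  - ticket 2 (Wrong total): agent_id=2 -> matches Rosa
  - ticket 3 (Export error): agent_id=2 -> matches Rosa
  - ticket 4 (Login fails): agent_id=NULL, no match -> dropped
  - ticket 5 (Missing icon): agent_id=3 -> matches Pete
  - ticket 6 (Stale cache): agent_id=2 -> matches Rosa
So 1 of 6 rows is dropped.

SQL:
SELECT a.title, b.name AS agent
FROM tickets a
INNER JOIN agents b ON a.agent_id = b.id

Result:
title         | agent
--------------+------
Timeout error | Rosa 
Wrong total   | Rosa 
Export error  | Rosa 
Missing icon  | Pete 
Stale cache   | Rosa 


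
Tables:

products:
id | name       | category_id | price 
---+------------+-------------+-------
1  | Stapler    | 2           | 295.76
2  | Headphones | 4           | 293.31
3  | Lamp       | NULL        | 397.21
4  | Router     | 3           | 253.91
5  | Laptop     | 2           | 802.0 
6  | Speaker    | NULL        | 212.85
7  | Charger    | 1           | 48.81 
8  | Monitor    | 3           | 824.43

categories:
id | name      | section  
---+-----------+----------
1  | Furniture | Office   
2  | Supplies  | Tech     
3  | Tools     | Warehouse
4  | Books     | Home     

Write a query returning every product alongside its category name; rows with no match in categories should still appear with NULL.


LEFT JOIN keeps every row from products (the left table); where category_id has no match in categories, the category columns become NULL. Walk through each product:
  - product 1 (Stapler): category_id=2 -> matches Supplies
  - product 2 (Headphones): category_id=4 -> matches Books
  - product 3 (Lamp): category_id=NULL, no match -> kept with NULL
  - product 4 (Router): category_id=3 -> matches Tools
  - product 5 (Laptop): category_id=2 -> matches Supplies
  - product 6 (Speaker): category_id=NULL, no match -> kept with NULL
  - product 7 (Charger): category_id=1 -> matches Furniture
  - product 8 (Monitor): category_id=3 -> matches Tools
All 8 rows appear; 2 have NULL category.

SQL:
SELECT a.name, b.name AS category
FROM products a
LEFT JOIN categories b ON a.category_id = b.id

Result:
name       | category 
-----------+----------
Stapler    | Supplies 
Headphones | Books    
Lamp       | NULL     
Router     | Tools    
Laptop     | Supplies 
Speaker    | NULL     
Charger    | Furniture
Monitor    | Tools    


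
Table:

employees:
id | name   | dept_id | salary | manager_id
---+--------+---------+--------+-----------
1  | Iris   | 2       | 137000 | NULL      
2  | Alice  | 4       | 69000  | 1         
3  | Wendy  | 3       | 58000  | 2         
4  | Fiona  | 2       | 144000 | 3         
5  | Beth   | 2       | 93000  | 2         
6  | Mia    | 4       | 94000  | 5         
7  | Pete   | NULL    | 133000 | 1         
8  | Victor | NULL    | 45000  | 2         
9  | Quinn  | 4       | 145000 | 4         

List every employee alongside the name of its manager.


This is a self-join: employees is joined to a second copy of itself, matching each row's manager_id to another row's id. Use LEFT JOIN so rows with manager_id=NULL are kept.
  - employee 1 (Iris): manager_id=NULL -> NULL
  - employee 2 (Alice): manager_id=1 -> Iris
  - employee 3 (Wendy): manager_id=2 -> Alice
  - employee 4 (Fiona): manager_id=3 -> Wendy
  - employee 5 (Beth): manager_id=2 -> Alice
  - employee 6 (Mia): manager_id=5 -> Beth
  - employee 7 (Pete): manager_id=1 -> Iris
  - employee 8 (Victor): manager_id=2 -> Alice
  - employee 9 (Quinn): manager_id=4 -> Fiona

SQL:
SELECT a.name AS item, b.name AS manager
FROM employees a
LEFT JOIN employees b ON a.manager_id = b.id

Result:
item   | manager
-------+--------
Iris   | NULL   
Alice  | Iris   
Wendy  | Alice  
Fiona  | Wendy  
Beth   | Alice  
Mia    | Beth   
Pete   | Iris   
Victor | Alice  
Quinn  | Fiona  


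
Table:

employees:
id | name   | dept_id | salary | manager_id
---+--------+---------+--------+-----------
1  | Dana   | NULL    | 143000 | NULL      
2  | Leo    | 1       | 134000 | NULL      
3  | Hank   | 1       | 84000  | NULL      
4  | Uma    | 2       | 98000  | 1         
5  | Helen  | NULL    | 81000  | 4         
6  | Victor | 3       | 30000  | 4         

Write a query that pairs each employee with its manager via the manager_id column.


This is a self-join: employees is joined to a second copy of itself, matching each row's manager_id to another row's id. Use LEFT JOIN so rows with manager_id=NULL are kept.
  - employee 1 (Dana): manager_id=NULL -> NULL
  - employee 2 (Leo): manager_id=NULL -> NULL
  - employee 3 (Hank): manager_id=NULL -> NULL
  - employee 4 (Uma): manager_id=1 -> Dana
  - employee 5 (Helen): manager_id=4 -> Uma
  - employee 6 (Victor): manager_id=4 -> Uma

SQL:
SELECT a.name AS item, b.name AS manager
FROM employees a
LEFT JOIN employees b ON a.manager_id = b.id

Result:
item   | manager
-------+--------
Dana   | NULL   
Leo    | NULL   
Hank   | NULL   
Uma    | Dana   
Helen  | Uma    
Victor | Uma    


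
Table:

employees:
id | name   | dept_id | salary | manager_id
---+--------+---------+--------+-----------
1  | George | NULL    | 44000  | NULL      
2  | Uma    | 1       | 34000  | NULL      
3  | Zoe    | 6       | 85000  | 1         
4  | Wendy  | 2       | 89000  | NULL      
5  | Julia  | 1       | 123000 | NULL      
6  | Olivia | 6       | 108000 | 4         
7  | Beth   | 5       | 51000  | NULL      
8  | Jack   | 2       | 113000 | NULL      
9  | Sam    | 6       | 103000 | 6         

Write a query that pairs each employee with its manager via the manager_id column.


This is a self-join: employees is joined to a second copy of itself, matching each row's manager_id to another row's id. Use LEFT JOIN so rows with manager_id=NULL are kept.
  - employee 1 (George): manager_id=NULL -> NULL
  - employee 2 (Uma): manager_id=NULL -> NULL
  - employee 3 (Zoe): manager_id=1 -> George
  - employee 4 (Wendy): manager_id=NULL -> NULL
  - employee 5 (Julia): manager_id=NULL -> NULL
  - employee 6 (Olivia): manager_id=4 -> Wendy
  - employee 7 (Beth): manager_id=NULL -> NULL
  - employee 8 (Jack): manager_id=NULL -> NULL
  - employee 9 (Sam): manager_id=6 -> Olivia

SQL:
SELECT a.name AS item, b.name AS manager
FROM employees a
LEFT JOIN employees b ON a.manager_id = b.id

Result:
item   | manager
-------+--------
George | NULL   
Uma    | NULL   
Zoe    | George 
Wendy  | NULL   
Julia  | NULL   
Olivia | Wendy  
Beth   | NULL   
Jack   | NULL   
Sam    | Olivia 


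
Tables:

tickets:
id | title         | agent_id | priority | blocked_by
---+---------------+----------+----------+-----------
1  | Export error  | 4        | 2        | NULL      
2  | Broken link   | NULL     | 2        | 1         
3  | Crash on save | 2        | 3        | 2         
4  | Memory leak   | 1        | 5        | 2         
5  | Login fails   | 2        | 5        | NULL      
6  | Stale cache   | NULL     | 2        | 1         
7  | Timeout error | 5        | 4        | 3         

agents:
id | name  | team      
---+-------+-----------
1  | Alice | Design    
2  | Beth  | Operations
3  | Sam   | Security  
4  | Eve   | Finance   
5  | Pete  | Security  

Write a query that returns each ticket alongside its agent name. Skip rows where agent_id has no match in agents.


INNER JOIN keeps only tickets rows whose agent_id matches an id in agents. Walk through each ticket:
  - ticket 1 (Export error): agent_id=4 -> matches Eve
  - ticket 2 (Broken link): agent_id=NULL, no match -> dropped
  - ticket 3 (Crash on save): agent_id=2 -> matches Beth
  - ticket 4 (Memory leak): agent_id=1 -> matches Alice
  - ticket 5 (Login fails): agent_id=2 -> matches Beth
  - ticket 6 (Stale cache): agent_id=NULL, no match -> dropped
  - ticket 7 (Timeout error): agent_id=5 -> matches Pete
So 2 of 7 rows are dropped.

SQL:
SELECT a.title, b.name AS agent
FROM tickets a
INNER JOIN agents b ON a.agent_id = b.id

Result:
title         | agent
--------------+------
Export error  | Eve  
Crash on save | Beth 
Memory leak   | Alice
Login fails   | Beth 
Timeout error | Pete 


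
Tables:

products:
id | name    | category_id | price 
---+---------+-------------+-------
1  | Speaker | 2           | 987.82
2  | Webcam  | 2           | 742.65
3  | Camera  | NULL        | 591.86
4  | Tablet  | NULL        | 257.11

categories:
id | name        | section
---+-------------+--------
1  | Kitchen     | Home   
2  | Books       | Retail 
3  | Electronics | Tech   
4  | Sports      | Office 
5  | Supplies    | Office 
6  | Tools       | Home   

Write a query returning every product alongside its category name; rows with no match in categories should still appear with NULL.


LEFT JOIN keeps every row from products (the left table); where category_id has no match in categories, the category columns become NULL. Walk through each product:
  - product 1 (Speaker): category_id=2 -> matches Books
  - product 2 (Webcam): category_id=2 -> matches Books
  - product 3 (Camera): category_id=NULL, no match -> kept with NULL
  - product 4 (Tablet): category_id=NULL, no match -> kept with NULL
All 4 rows appear; 2 have NULL category.

SQL:
SELECT a.name, b.name AS category
FROM products a
LEFT JOIN categories b ON a.category_id = b.id

Result:
name    | category
--------+---------
Speaker | Books   
Webcam  | Books   
Camera  | NULL    
Tablet  | NULL    


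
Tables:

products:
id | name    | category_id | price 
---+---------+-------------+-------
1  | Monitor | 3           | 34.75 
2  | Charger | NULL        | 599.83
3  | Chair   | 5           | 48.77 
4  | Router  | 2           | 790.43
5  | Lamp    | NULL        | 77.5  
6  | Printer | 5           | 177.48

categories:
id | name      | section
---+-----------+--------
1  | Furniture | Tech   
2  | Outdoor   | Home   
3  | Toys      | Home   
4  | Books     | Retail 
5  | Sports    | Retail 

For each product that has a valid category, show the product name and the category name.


INNER JOIN keeps only products rows whose category_id matches an id in categories. Walk through each product:
  - product 1 (Monitor): category_id=3 -> matches Toys
  - product 2 (Charger): category_id=NULL, no match -> dropped
  - product 3 (Chair): category_id=5 -> matches Sports
  - product 4 (Router): category_id=2 -> matches Outdoor
  - product 5 (Lamp): category_id=NULL, no match -> dropped
  - product 6 (Printer): category_id=5 -> matches Sports
So 2 of 6 rows are dropped.

SQL:
SELECT a.name, b.name AS category
FROM products a
INNER JOIN categories b ON a.category_id = b.id

Result:
name    | category
--------+---------
Monitor | Toys    
Chair   | Sports  
Router  | Outdoor 
Printer | Sports  


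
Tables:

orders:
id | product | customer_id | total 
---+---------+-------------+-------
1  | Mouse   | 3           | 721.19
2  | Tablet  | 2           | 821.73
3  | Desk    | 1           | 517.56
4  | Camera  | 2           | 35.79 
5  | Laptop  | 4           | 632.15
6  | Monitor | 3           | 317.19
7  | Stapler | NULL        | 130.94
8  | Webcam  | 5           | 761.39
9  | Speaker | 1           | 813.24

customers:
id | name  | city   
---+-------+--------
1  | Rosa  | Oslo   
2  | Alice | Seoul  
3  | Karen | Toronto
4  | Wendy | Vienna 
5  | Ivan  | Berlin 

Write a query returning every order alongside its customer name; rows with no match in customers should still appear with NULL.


LEFT JOIN keeps every row from orders (the left table); where customer_id has no match in customers, the customer columns become NULL. Walk through each order:
  - order 1 (Mouse): customer_id=3 -> matches Karen
  - order 2 (Tablet): customer_id=2 -> matches Alice
  - order 3 (Desk): customer_id=1 -> matches Rosa
  - order 4 (Camera): customer_id=2 -> matches Alice
  - order 5 (Laptop): customer_id=4 -> matches Wendy
  - order 6 (Monitor): customer_id=3 -> matches Karen
  - order 7 (Stapler): customer_id=NULL, no match -> kept with NULL
  - order 8 (Webcam): customer_id=5 -> matches Ivan
  - order 9 (Speaker): customer_id=1 -> matches Rosa
All 9 rows appear; 1 has NULL customer.

SQL:
SELECT a.product, b.name AS customer
FROM orders a
LEFT JOIN customers b ON a.customer_id = b.id

Result:
product | customer
--------+---------
Mouse   | Karen   
Tablet  | Alice   
Desk    | Rosa    
Camera  | Alice   
Laptop  | Wendy   
Monitor | Karen   
Stapler | NULL    
Webcam  | Ivan    
Speaker | Rosa    


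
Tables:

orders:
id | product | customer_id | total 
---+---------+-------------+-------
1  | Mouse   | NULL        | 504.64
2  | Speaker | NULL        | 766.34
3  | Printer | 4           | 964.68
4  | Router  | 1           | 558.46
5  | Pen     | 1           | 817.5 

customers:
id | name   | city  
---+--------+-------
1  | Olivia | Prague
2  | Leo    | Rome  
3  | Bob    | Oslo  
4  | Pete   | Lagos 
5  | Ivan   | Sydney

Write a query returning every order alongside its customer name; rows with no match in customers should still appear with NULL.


LEFT JOIN keeps every row from orders (the left table); where customer_id has no match in customers, the customer columns become NULL. Walk through each order:
  - order 1 (Mouse): customer_id=NULL, no match -> kept with NULL
  - order 2 (Speaker): customer_id=NULL, no match -> kept with NULL
  - order 3 (Printer): customer_id=4 -> matches Pete
  - order 4 (Router): customer_id=1 -> matches Olivia
  - order 5 (Pen): customer_id=1 -> matches Olivia
All 5 rows appear; 2 have NULL customer.

SQL:
SELECT a.product, b.name AS customer
FROM orders a
LEFT JOIN customers b ON a.customer_id = b.id

Result:
product | customer
--------+---------
Mouse   | NULL    
Speaker | NULL    
Printer | Pete    
Router  | Olivia  
Pen     | Olivia  


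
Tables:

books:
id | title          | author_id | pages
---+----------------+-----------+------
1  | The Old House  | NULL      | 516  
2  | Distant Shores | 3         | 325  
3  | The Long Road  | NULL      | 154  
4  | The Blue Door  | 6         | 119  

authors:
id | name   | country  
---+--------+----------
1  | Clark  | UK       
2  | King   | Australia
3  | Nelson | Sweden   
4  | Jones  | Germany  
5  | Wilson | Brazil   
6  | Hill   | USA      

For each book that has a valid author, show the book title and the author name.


INNER JOIN keeps only books rows whose author_id matches an id in authors. Walk through each book:
  - book 1 (The Old House): author_id=NULL, no match -> dropped
  - book 2 (Distant Shores): author_id=3 -> matches Nelson
  - book 3 (The Long Road): author_id=NULL, no match -> dropped
  - book 4 (The Blue Door): author_id=6 -> matches Hill
So 2 of 4 rows are dropped.

SQL:
SELECT a.title, b.name AS author
FROM books a
INNER JOIN authors b ON a.author_id = b.id

Result:
title          | author
---------------+-------
Distant Shores | Nelson
The Blue Door  | Hill  


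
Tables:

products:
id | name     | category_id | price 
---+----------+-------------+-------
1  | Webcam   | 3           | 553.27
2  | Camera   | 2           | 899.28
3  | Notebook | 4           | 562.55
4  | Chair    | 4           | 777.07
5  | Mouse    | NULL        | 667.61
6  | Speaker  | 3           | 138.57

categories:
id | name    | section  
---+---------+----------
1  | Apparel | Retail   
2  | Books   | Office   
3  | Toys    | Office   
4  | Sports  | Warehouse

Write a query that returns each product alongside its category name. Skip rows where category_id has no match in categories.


INNER JOIN keeps only products rows whose category_id matches an id in categories. Walk through each product:
  - product 1 (Webcam): category_id=3 -> matches Toys
  - product 2 (Camera): category_id=2 -> matches Books
  - product 3 (Notebook): category_id=4 -> matches Sports
  - product 4 (Chair): category_id=4 -> matches Sports
  - product 5 (Mouse): category_id=NULL, no match -> dropped
  - product 6 (Speaker): category_id=3 -> matches Toys
So 1 of 6 rows is dropped.

SQL:
SELECT a.name, b.name AS category
FROM products a
INNER JOIN categories b ON a.category_id = b.id

Result:
name     | category
---------+---------
Webcam   | Toys    
Camera   | Books   
Notebook | Sports  
Chair    | Sports  
Speaker  | Toys    


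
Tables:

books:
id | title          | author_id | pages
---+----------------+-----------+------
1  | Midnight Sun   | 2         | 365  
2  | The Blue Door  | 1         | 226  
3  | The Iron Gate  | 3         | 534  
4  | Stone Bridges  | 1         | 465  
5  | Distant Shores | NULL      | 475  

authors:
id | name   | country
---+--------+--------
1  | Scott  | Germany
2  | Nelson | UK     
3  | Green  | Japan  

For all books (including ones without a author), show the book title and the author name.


LEFT JOIN keeps every row from books (the left table); where author_id has no match in authors, the author columns become NULL. Walk through each book:
  - book 1 (Midnight Sun): author_id=2 -> matches Nelson
  - book 2 (The Blue Door): author_id=1 -> matches Scott
  - book 3 (The Iron Gate): author_id=3 -> matches Green
  - book 4 (Stone Bridges): author_id=1 -> matches Scott
  - book 5 (Distant Shores): author_id=NULL, no match -> kept with NULL
All 5 rows appear; 1 has NULL author.

SQL:
SELECT a.title, b.name AS author
FROM books a
LEFT JOIN authors b ON a.author_id = b.id

Result:
title          | author
---------------+-------
Midnight Sun   | Nelson
The Blue Door  | Scott 
The Iron Gate  | Green 
Stone Bridges  | Scott 
Distant Shores | NULL  


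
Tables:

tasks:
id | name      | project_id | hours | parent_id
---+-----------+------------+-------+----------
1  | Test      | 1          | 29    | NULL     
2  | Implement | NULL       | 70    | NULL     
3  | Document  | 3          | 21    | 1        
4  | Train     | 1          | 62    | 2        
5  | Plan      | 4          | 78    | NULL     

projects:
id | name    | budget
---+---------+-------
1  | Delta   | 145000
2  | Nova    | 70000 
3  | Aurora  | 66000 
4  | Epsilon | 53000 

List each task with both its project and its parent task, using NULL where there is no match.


Two LEFT JOINs from the same base table tasks: one to projects via project_id, one to tasks itself via parent_id. Both are LEFT so every task is preserved.
Match against projects:
  - task 1 (Test): project_id=1 -> matches Delta
  - task 2 (Implement): project_id=NULL, no match -> kept with NULL
  - task 3 (Document): project_id=3 -> matches Aurora
  - task 4 (Train): project_id=1 -> matches Delta
  - task 5 (Plan): project_id=4 -> matches Epsilon
Match against tasks (self):
  - task 1 (Test): parent_id=NULL -> NULL
  - task 2 (Implement): parent_id=NULL -> NULL
  - task 3 (Document): parent_id=1 -> Test
  - task 4 (Train): parent_id=2 -> Implement
  - task 5 (Plan): parent_id=NULL -> NULL

SQL:
SELECT a.name, b.name AS project, c.name AS parent
FROM tasks a
LEFT JOIN projects b ON a.project_id = b.id
LEFT JOIN tasks c ON a.parent_id = c.id

Result:
name      | project | parent   
----------+---------+----------
Test      | Delta   | NULL     
Implement | NULL    | NULL     
Document  | Aurora  | Test     
Train     | Delta   | Implement
Plan      | Epsilon | NULL     


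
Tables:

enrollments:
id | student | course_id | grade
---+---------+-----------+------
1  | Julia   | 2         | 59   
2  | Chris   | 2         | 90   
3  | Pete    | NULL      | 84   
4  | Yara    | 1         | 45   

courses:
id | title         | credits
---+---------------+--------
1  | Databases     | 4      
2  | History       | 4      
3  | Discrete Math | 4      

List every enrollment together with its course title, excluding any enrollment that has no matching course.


INNER JOIN keeps only enrollments rows whose course_id matches an id in courses. Walk through each enrollment:
  - enrollment 1 (Julia): course_id=2 -> matches History
  - enrollment 2 (Chris): course_id=2 -> matches History
  - enrollment 3 (Pete): course_id=NULL, no match -> dropped
  - enrollment 4 (Yara): course_id=1 -> matches Databases
So 1 of 4 rows is dropped.

SQL:
SELECT a.student, b.title AS course
FROM enrollments a
INNER JOIN courses b ON a.course_id = b.id

Result:
student | course   
--------+----------
Julia   | History  
Chris   | History  
Yara    | Databases


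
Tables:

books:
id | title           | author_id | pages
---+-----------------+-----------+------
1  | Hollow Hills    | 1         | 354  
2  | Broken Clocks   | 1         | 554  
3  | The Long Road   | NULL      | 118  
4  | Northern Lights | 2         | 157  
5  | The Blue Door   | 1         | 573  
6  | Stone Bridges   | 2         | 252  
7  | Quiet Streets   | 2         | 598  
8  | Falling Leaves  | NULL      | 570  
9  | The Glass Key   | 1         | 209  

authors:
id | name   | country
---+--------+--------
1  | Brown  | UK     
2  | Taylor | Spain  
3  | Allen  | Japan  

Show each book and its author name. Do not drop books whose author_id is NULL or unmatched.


LEFT JOIN keeps every row from books (the left table); where author_id has no match in authors, the author columns become NULL. Walk through each book:
  - book 1 (Hollow Hills): author_id=1 -> matches Brown
  - book 2 (Broken Clocks): author_id=1 -> matches Brown
  - book 3 (The Long Road): author_id=NULL, no match -> kept with NULL
  - book 4 (Northern Lights): author_id=2 -> matches Taylor
  - book 5 (The Blue Door): author_id=1 -> matches Brown
  - book 6 (Stone Bridges): author_id=2 -> matches Taylor
  - book 7 (Quiet Streets): author_id=2 -> matches Taylor
  - book 8 (Falling Leaves): author_id=NULL, no match -> kept with NULL
  - book 9 (The Glass Key): author_id=1 -> matches Brown
All 9 rows appear; 2 have NULL author.

SQL:
SELECT a.title, b.name AS author
FROM books a
LEFT JOIN authors b ON a.author_id = b.id

Result:
title           | author
----------------+-------
Hollow Hills    | Brown 
Broken Clocks   | Brown 
The Long Road   | NULL  
Northern Lights | Taylor
The Blue Door   | Brown 
Stone Bridges   | Taylor
Quiet Streets   | Taylor
Falling Leaves  | NULL  
The Glass Key   | Brown 


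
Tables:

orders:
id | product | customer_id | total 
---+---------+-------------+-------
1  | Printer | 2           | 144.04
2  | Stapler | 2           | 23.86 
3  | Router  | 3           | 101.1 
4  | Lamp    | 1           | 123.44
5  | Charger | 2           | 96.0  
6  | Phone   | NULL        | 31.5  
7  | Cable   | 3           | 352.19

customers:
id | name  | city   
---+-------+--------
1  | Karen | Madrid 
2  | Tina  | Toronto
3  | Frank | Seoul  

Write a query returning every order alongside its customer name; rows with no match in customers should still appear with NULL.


LEFT JOIN keeps every row from orders (the left table); where customer_id has no match in customers, the customer columns become NULL. Walk through each order:
  - order 1 (Printer): customer_id=2 -> matches Tina
  - order 2 (Stapler): customer_id=2 -> matches Tina
  - order 3 (Router): customer_id=3 -> matches Frank
  - order 4 (Lamp): customer_id=1 -> matches Karen
  - order 5 (Charger): customer_id=2 -> matches Tina
  - order 6 (Phone): customer_id=NULL, no match -> kept with NULL
  - order 7 (Cable): customer_id=3 -> matches Frank
All 7 rows appear; 1 has NULL customer.

SQL:
SELECT a.product, b.name AS customer
FROM orders a
LEFT JOIN customers b ON a.customer_id = b.id

Result:
product | customer
--------+---------
Printer | Tina    
Stapler | Tina    
Router  | Frank   
Lamp    | Karen   
Charger | Tina    
Phone   | NULL    
Cable   | Frank   


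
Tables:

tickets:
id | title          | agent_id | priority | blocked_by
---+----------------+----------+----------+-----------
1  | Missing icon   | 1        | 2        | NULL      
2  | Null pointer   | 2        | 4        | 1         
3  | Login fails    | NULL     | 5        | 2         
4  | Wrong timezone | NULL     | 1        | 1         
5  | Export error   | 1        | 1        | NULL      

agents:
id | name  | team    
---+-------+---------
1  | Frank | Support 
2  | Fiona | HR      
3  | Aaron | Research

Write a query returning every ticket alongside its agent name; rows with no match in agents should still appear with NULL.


LEFT JOIN keeps every row from tickets (the left table); where agent_id has no match in agents, the agent columns become NULL. Walk through each ticket:
  - ticket 1 (Missing icon): agent_id=1 -> matches Frank
  - ticket 2 (Null pointer): agent_id=2 -> matches Fiona
  - ticket 3 (Login fails): agent_id=NULL, no match -> kept with NULL
  - ticket 4 (Wrong timezone): agent_id=NULL, no match -> kept with NULL
  - ticket 5 (Export error): agent_id=1 -> matches Frank
All 5 rows appear; 2 have NULL agent.

SQL:
SELECT a.title, b.name AS agent
FROM tickets a
LEFT JOIN agents b ON a.agent_id = b.id

Result:
title          | agent
---------------+------
Missing icon   | Frank
Null pointer   | Fiona
Login fails    | NULL 
Wrong timezone | NULL 
Export error   | Frank


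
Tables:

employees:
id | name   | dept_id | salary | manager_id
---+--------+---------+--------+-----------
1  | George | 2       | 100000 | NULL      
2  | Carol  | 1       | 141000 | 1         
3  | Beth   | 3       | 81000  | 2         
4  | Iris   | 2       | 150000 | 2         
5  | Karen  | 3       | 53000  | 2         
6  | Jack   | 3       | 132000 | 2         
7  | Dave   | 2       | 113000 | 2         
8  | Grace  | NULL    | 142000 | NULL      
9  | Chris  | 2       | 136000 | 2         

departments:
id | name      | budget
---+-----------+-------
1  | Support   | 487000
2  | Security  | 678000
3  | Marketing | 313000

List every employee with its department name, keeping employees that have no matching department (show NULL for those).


LEFT JOIN keeps every row from employees (the left table); where dept_id has no match in departments, the department columns become NULL. Walk through each employee:
  - employee 1 (George): dept_id=2 -> matches Security
  - employee 2 (Carol): dept_id=1 -> matches Support
  - employee 3 (Beth): dept_id=3 -> matches Marketing
  - employee 4 (Iris): dept_id=2 -> matches Security
  - employee 5 (Karen): dept_id=3 -> matches Marketing
  - employee 6 (Jack): dept_id=3 -> matches Marketing
  - employee 7 (Dave): dept_id=2 -> matches Security
  - employee 8 (Grace): dept_id=NULL, no match -> kept with NULL
  - employee 9 (Chris): dept_id=2 -> matches Security
All 9 rows appear; 1 has NULL department.

SQL:
SELECT a.name, b.name AS department
FROM employees a
LEFT JOIN departments b ON a.dept_id = b.id

Result:
name   | department
-------+-----------
George | Security  
Carol  | Support   
Beth   | Marketing 
Iris   | Security  
Karen  | Marketing 
Jack   | Marketing 
Dave   | Security  
Grace  | NULL      
Chris  | Security  


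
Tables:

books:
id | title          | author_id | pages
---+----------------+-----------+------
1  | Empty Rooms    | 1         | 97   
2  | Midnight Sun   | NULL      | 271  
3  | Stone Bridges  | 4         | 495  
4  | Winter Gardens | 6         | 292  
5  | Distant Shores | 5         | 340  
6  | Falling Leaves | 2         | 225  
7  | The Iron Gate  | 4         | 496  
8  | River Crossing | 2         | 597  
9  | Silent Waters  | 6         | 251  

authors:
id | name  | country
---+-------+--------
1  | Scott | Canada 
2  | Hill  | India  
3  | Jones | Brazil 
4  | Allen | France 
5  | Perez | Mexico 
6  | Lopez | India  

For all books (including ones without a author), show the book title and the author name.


LEFT JOIN keeps every row from books (the left table); where author_id has no match in authors, the author columns become NULL. Walk through each book:
  - book 1 (Empty Rooms): author_id=1 -> matches Scott
  - book 2 (Midnight Sun): author_id=NULL, no match -> kept with NULL
  - book 3 (Stone Bridges): author_id=4 -> matches Allen
  - book 4 (Winter Gardens): author_id=6 -> matches Lopez
  - book 5 (Distant Shores): author_id=5 -> matches Perez
  - book 6 (Falling Leaves): author_id=2 -> matches Hill
  - book 7 (The Iron Gate): author_id=4 -> matches Allen
  - book 8 (River Crossing): author_id=2 -> matches Hill
  - book 9 (Silent Waters): author_id=6 -> matches Lopez
All 9 rows appear; 1 has NULL author.

SQL:
SELECT a.title, b.name AS author
FROM books a
LEFT JOIN authors b ON a.author_id = b.id

Result:
title          | author
---------------+-------
Empty Rooms    | Scott 
Midnight Sun   | NULL  
Stone Bridges  | Allen 
Winter Gardens | Lopez 
Distant Shores | Perez 
Falling Leaves | Hill  
The Iron Gate  | Allen 
River Crossing | Hill  
Silent Waters  | Lopez 


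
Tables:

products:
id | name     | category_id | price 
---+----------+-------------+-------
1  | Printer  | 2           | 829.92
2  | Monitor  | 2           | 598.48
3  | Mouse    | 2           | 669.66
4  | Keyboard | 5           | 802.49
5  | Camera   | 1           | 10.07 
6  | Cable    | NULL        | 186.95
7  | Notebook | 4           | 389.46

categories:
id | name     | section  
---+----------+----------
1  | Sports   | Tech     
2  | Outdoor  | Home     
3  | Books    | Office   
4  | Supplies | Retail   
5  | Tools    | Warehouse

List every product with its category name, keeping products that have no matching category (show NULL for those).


LEFT JOIN keeps every row from products (the left table); where category_id has no match in categories, the category columns become NULL. Walk through each product:
  - product 1 (Printer): category_id=2 -> matches Outdoor
  - product 2 (Monitor): category_id=2 -> matches Outdoor
  - product 3 (Mouse): category_id=2 -> matches Outdoor
  - product 4 (Keyboard): category_id=5 -> matches Tools
  - product 5 (Camera): category_id=1 -> matches Sports
  - product 6 (Cable): category_id=NULL, no match -> kept with NULL
  - product 7 (Notebook): category_id=4 -> matches Supplies
All 7 rows appear; 1 has NULL category.

SQL:
SELECT a.name, b.name AS category
FROM products a
LEFT JOIN categories b ON a.category_id = b.id

Result:
name     | category
---------+---------
Printer  | Outdoor 
Monitor  | Outdoor 
Mouse    | Outdoor 
Keyboard | Tools   
Camera   | Sports  
Cable    | NULL    
Notebook | Supplies


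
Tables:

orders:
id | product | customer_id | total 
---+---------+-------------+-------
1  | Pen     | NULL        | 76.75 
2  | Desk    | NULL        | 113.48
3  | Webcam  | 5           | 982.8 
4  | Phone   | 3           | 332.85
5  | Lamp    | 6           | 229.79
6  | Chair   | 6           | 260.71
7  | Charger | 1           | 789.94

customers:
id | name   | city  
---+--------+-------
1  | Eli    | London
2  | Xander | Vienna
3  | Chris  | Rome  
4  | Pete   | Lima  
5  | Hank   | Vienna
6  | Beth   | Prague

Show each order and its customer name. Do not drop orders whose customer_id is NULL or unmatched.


LEFT JOIN keeps every row from orders (the left table); where customer_id has no match in customers, the customer columns become NULL. Walk through each order:
  - order 1 (Pen): customer_id=NULL, no match -> kept with NULL
  - order 2 (Desk): customer_id=NULL, no match -> kept with NULL
  - order 3 (Webcam): customer_id=5 -> matches Hank
  - order 4 (Phone): customer_id=3 -> matches Chris
  - order 5 (Lamp): customer_id=6 -> matches Beth
  - order 6 (Chair): customer_id=6 -> matches Beth
  - order 7 (Charger): customer_id=1 -> matches Eli
All 7 rows appear; 2 have NULL customer.

SQL:
SELECT a.product, b.name AS customer
FROM orders a
LEFT JOIN customers b ON a.customer_id = b.id

Result:
product | customer
--------+---------
Pen     | NULL    
Desk    | NULL    
Webcam  | Hank    
Phone   | Chris   
Lamp    | Beth    
Chair   | Beth    
Charger | Eli     


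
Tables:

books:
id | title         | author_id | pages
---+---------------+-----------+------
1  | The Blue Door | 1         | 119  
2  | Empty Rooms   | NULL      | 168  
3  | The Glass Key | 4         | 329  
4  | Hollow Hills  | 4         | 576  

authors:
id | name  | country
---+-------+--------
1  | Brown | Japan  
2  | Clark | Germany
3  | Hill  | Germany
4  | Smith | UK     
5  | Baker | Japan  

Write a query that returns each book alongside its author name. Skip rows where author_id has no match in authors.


INNER JOIN keeps only books rows whose author_id matches an id in authors. Walk through each book:
  - book 1 (The Blue Door): author_id=1 -> matches Brown
  - book 2 (Empty Rooms): author_id=NULL, no match -> dropped
  - book 3 (The Glass Key): author_id=4 -> matches Smith
  - book 4 (Hollow Hills): author_id=4 -> matches Smith
So 1 of 4 rows is dropped.

SQL:
SELECT a.title, b.name AS author
FROM books a
INNER JOIN authors b ON a.author_id = b.id

Result:
title         | author
--------------+-------
The Blue Door | Brown 
The Glass Key | Smith 
Hollow Hills  | Smith 


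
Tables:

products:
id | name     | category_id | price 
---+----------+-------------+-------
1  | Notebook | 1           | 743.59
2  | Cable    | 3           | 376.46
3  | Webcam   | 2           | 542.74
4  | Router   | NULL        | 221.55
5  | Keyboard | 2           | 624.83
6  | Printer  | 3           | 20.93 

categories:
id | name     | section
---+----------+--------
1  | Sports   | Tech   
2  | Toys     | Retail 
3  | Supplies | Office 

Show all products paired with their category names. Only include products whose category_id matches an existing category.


INNER JOIN keeps only products rows whose category_id matches an id in categories. Walk through each product:
  - product 1 (Notebook): category_id=1 -> matches Sports
  - product 2 (Cable): category_id=3 -> matches Supplies
  - product 3 (Webcam): category_id=2 -> matches Toys
  - product 4 (Router): category_id=NULL, no match -> dropped
  - product 5 (Keyboard): category_id=2 -> matches Toys
  - product 6 (Printer): category_id=3 -> matches Supplies
So 1 of 6 rows is dropped.

SQL:
SELECT a.name, b.name AS category
FROM products a
INNER JOIN categories b ON a.category_id = b.id

Result:
name     | category
---------+---------
Notebook | Sports  
Cable    | Supplies
Webcam   | Toys    
Keyboard | Toys    
Printer  | Supplies


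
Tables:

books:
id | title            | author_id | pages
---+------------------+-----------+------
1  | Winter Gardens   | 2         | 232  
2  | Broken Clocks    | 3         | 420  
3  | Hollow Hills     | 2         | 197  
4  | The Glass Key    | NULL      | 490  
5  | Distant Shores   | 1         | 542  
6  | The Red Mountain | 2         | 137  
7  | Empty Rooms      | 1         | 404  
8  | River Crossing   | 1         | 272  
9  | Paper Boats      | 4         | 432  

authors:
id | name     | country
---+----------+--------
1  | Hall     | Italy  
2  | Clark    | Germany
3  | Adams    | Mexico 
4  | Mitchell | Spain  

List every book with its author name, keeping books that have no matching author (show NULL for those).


LEFT JOIN keeps every row from books (the left table); where author_id has no match in authors, the author columns become NULL. Walk through each book:
  - book 1 (Winter Gardens): author_id=2 -> matches Clark
  - book 2 (Broken Clocks): author_id=3 -> matches Adams
  - book 3 (Hollow Hills): author_id=2 -> matches Clark
  - book 4 (The Glass Key): author_id=NULL, no match -> kept with NULL
  - book 5 (Distant Shores): author_id=1 -> matches Hall
  - book 6 (The Red Mountain): author_id=2 -> matches Clark
  - book 7 (Empty Rooms): author_id=1 -> matches Hall
  - book 8 (River Crossing): author_id=1 -> matches Hall
  - book 9 (Paper Boats): author_id=4 -> matches Mitchell
All 9 rows appear; 1 has NULL author.

SQL:
SELECT a.title, b.name AS author
FROM books a
LEFT JOIN authors b ON a.author_id = b.id

Result:
title            | author  
-----------------+---------
Winter Gardens   | Clark   
Broken Clocks    | Adams   
Hollow Hills     | Clark   
The Glass Key    | NULL    
Distant Shores   | Hall    
The Red Mountain | Clark   
Empty Rooms      | Hall    
River Crossing   | Hall    
Paper Boats      | Mitchell
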